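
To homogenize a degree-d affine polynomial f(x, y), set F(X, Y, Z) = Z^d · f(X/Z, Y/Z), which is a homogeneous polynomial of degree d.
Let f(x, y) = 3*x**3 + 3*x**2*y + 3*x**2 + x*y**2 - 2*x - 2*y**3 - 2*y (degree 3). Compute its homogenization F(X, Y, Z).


F(X, Y, Z) = 3*X**3 + 3*X**2*Y + 3*X**2*Z + X*Y**2 - 2*X*Z**2 - 2*Y**3 - 2*Y*Z**2

deg(f) = 3.
Substitute x = X/Z, y = Y/Z into f, then multiply by Z^3.
  monomial 3·x^3·y^0 ↦ 3·X^3·Y^0·Z^0.
  monomial 3·x^2·y^1 ↦ 3·X^2·Y^1·Z^0.
  monomial 3·x^2·y^0 ↦ 3·X^2·Y^0·Z^1.
  monomial 1·x^1·y^2 ↦ 1·X^1·Y^2·Z^0.
  monomial -2·x^1·y^0 ↦ -2·X^1·Y^0·Z^2.
  monomial -2·x^0·y^3 ↦ -2·X^0·Y^3·Z^0.
  monomial -2·x^0·y^1 ↦ -2·X^0·Y^1·Z^2.
Collecting: F(X, Y, Z) = 3*X**3 + 3*X**2*Y + 3*X**2*Z + X*Y**2 - 2*X*Z**2 - 2*Y**3 - 2*Y*Z**2.


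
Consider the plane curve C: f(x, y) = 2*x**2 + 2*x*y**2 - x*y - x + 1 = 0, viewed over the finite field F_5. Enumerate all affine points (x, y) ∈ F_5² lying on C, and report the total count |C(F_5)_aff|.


Affine F_5-points: {(1, 4), (3, 4)}; count = 2.

For each of the 25 pairs (x, y) ∈ F_5², evaluate f(x, y) mod 5. Record the zeros.
  x = 0: [0↦1, 1↦1, 2↦1, 3↦1, 4↦1]  zeros at y ∈ ∅
  x = 1: [0↦2, 1↦3, 2↦3, 3↦2, 4↦0]  zeros at y ∈ {4}
  x = 2: [0↦2, 1↦4, 2↦4, 3↦2, 4↦3]  zeros at y ∈ ∅
  x = 3: [0↦1, 1↦4, 2↦4, 3↦1, 4↦0]  zeros at y ∈ {4}
  x = 4: [0↦4, 1↦3, 2↦3, 3↦4, 4↦1]  zeros at y ∈ ∅
Collecting zeros: affine points = {(1, 4), (3, 4)}.
Total count |C(F_5)_aff| = 2.


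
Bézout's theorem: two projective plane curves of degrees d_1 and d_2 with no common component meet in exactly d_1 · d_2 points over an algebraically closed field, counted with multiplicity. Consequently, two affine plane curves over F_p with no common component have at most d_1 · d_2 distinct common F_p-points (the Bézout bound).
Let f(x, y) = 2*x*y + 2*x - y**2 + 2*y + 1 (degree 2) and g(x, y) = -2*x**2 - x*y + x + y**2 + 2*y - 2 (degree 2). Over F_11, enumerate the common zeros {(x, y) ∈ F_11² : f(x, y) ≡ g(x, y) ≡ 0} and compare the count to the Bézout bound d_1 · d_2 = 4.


Common zeros: {(3, 3), (4, 4), (9, 2)}; count = 3; Bézout bound = 4.

deg(f) = 2, deg(g) = 2, so Bézout bound = 4.
Scan x ∈ F_11. For each x, list the y ∈ F_11 with f(x, y) ≡ 0 and those with g(x, y) ≡ 0 (mod 11); the common zeros in that column are the intersection.
  x = 0: f ≡ 0 at y ∈ ∅; g ≡ 0 at y ∈ {4, 5}; common: ∅.
  x = 1: f ≡ 0 at y ∈ ∅; g ≡ 0 at y ∈ ∅; common: ∅.
  x = 2: f ≡ 0 at y ∈ {8, 9}; g ≡ 0 at y ∈ ∅; common: ∅.
  x = 3: f ≡ 0 at y ∈ {3, 5}; g ≡ 0 at y ∈ {3, 9}; common: {3}.
  x = 4: f ≡ 0 at y ∈ {4, 6}; g ≡ 0 at y ∈ {4, 9}; common: {4}.
  x = 5: f ≡ 0 at y ∈ {0, 1}; g ≡ 0 at y ∈ ∅; common: ∅.
  x = 6: f ≡ 0 at y ∈ ∅; g ≡ 0 at y ∈ ∅; common: ∅.
  x = 7: f ≡ 0 at y ∈ ∅; g ≡ 0 at y ∈ {2, 3}; common: ∅.
  x = 8: f ≡ 0 at y ∈ ∅; g ≡ 0 at y ∈ ∅; common: ∅.
  x = 9: f ≡ 0 at y ∈ {2, 7}; g ≡ 0 at y ∈ {2, 5}; common: {2}.
  x = 10: f ≡ 0 at y ∈ ∅; g ≡ 0 at y ∈ ∅; common: ∅.
Collecting: common zeros = {(3, 3), (4, 4), (9, 2)}, so the count is 3.
Comparison with the Bézout bound: 3 ≤ 4 = deg(f)·deg(g), as expected for curves with no common component (the affine F_11-count falls short of the bound because intersections may lie at infinity, over extension fields, or carry multiplicity).


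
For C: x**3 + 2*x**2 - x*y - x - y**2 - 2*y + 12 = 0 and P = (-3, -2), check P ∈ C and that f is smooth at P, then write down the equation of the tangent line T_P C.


Tangent line at P: 16*x + 5*y + 58 = 0.

Step 1: f(-3, -2) = 0, so P lies on C.
Step 2: partial derivatives
  f_x(x, y) = 3*x**2 + 4*x - y - 1, f_y(x, y) = -x - 2*y - 2.
  f_x(P) = 16, f_y(P) = 5 (gradient nonzero, so P is smooth).
Step 3: tangent line at P: 16·(x − -3) + 5·(y − -2) = 0.
Expanding: 16*x + 5*y + 58 = 0.


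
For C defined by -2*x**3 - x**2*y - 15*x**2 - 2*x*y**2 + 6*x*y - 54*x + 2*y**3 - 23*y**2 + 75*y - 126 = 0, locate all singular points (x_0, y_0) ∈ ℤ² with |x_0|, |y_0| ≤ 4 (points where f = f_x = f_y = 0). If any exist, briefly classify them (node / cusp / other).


Singular points: {(-3, 3)}; classification: cusp.

Compute partial derivatives:
  f_x = -6*x**2 - 2*x*y - 30*x - 2*y**2 + 6*y - 54.
  f_y = -x**2 - 4*x*y + 6*x + 6*y**2 - 46*y + 75.
Scan x_0 ∈ {−4, ..., 4}. For each x_0, f_y(x_0, y) is a polynomial in y; find its integer roots y ∈ {−4, ..., 4}, then test f_x and f at those candidates.
  x = -4: f_y(-4, y) = 6*y**2 - 30*y + 35; no integer root y with |y| ≤ 4.
  x = -3: f_y(-3, y) = 6*y**2 - 34*y + 48; vanishes at y ∈ {3}. (-3, 3): f_x = 0, f = 0 — SINGULAR.
  x = -2: f_y(-2, y) = 6*y**2 - 38*y + 59; no integer root y with |y| ≤ 4.
  x = -1: f_y(-1, y) = 6*y**2 - 42*y + 68; no integer root y with |y| ≤ 4.
  x = 0: f_y(0, y) = 6*y**2 - 46*y + 75; no integer root y with |y| ≤ 4.
  x = 1: f_y(1, y) = 6*y**2 - 50*y + 80; no integer root y with |y| ≤ 4.
  x = 2: f_y(2, y) = 6*y**2 - 54*y + 83; no integer root y with |y| ≤ 4.
  x = 3: f_y(3, y) = 6*y**2 - 58*y + 84; no integer root y with |y| ≤ 4.
  x = 4: f_y(4, y) = 6*y**2 - 62*y + 83; no integer root y with |y| ≤ 4.
Only singular point on the grid: (-3, 3).
Classify: substitute x = -3 + u, y = 3 + v and expand: f = -2*u**3 - u**2*v - 2*u*v**2 + 2*v**3 + v**2.
No constant or linear terms (consistent with a singular point). Quadratic part: v**2. Cubic part: -2*u**3 - u**2*v - 2*u*v**2 + 2*v**3.
The quadratic part v**2 is a perfect square, so there is a single (double) tangent line v = 0, i.e. y = 3. Restricting the cubic part to that line (v = 0) leaves -2*u**3 ≠ 0, so f is not divisible by v and the branch is v² ≈ 2*u**3 to lowest order — this is a cusp.
Classification: cusp.


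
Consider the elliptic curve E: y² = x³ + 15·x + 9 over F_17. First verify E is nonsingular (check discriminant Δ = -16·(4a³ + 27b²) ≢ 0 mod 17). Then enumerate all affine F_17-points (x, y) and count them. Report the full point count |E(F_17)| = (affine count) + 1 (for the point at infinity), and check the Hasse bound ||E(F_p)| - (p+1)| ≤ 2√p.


Affine points = {(0, 3), (0, 14), (1, 5), (1, 12), (2, 8), (2, 9), (3, 8), (3, 9), (6, 3), (6, 14), (7, 7), (7, 10), (11, 3), (11, 14), (12, 8), (12, 9), (13, 2), (13, 15)}; affine count = 18; |E(F_17)| = 19.

Discriminant check: Δ ∝ 4a³ + 27b² = 4·15³ + 27·9² = 4·3375 + 27·81 ≡ 13 (mod 17). Nonzero ⇒ E is nonsingular.
For each x ∈ F_17, compute rhs = x³ + 15·x + 9 mod 17, then count y ∈ F_17 with y² ≡ rhs.
  x = 0: rhs = 9, matching y values: 3, 14 (2 points).
  x = 1: rhs = 8, matching y values: 5, 12 (2 points).
  x = 2: rhs = 13, matching y values: 8, 9 (2 points).
  x = 3: rhs = 13, matching y values: 8, 9 (2 points).
  x = 4: rhs = 14, matching y values: none (0 points).
  x = 5: rhs = 5, matching y values: none (0 points).
  x = 6: rhs = 9, matching y values: 3, 14 (2 points).
  x = 7: rhs = 15, matching y values: 7, 10 (2 points).
  x = 8: rhs = 12, matching y values: none (0 points).
  x = 9: rhs = 6, matching y values: none (0 points).
  x = 10: rhs = 3, matching y values: none (0 points).
  x = 11: rhs = 9, matching y values: 3, 14 (2 points).
  x = 12: rhs = 13, matching y values: 8, 9 (2 points).
  x = 13: rhs = 4, matching y values: 2, 15 (2 points).
  x = 14: rhs = 5, matching y values: none (0 points).
  x = 15: rhs = 5, matching y values: none (0 points).
  x = 16: rhs = 10, matching y values: none (0 points).
Total affine count: 18.
Full point count |E(F_17)| = 18 + 1 = 19.
Hasse bound: |19 − (17+1)| = |1| = 1 ≤ 2√17 ≈ 8.2462 ✓.


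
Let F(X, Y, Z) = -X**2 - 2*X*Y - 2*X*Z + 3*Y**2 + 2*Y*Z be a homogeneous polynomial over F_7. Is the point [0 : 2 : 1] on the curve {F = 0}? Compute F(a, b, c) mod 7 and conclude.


F(0,2,1) ≡ 2 (mod 7); P is NOT on the curve.

Evaluate F(0, 2, 1) term-by-term (mod 7).
  -X**2 ↦ -1·0·1·1 = 0
  -2*X*Y ↦ -2·0·2·1 = 0
  -2*X*Z ↦ -2·0·1·1 = 0
  3*Y**2 ↦ 3·1·4·1 = 12
  2*Y*Z ↦ 2·1·2·1 = 4
Sum: F(0, 2, 1) = (0) + (0) + (0) + (12) + (4) = 16.
Reducing mod 7: 16 ≡ 2 (mod 7).
Since F(a, b, c) ≡ 2 ≠ 0 (mod 7), P does NOT lie on the curve.


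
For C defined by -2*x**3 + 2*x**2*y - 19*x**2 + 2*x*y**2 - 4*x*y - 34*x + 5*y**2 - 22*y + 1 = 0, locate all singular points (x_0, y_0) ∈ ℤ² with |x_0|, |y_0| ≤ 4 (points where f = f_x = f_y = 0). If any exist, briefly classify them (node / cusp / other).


Singular points: {(-2, 3)}; classification: node.

Compute partial derivatives:
  f_x = -6*x**2 + 4*x*y - 38*x + 2*y**2 - 4*y - 34.
  f_y = 2*x**2 + 4*x*y - 4*x + 10*y - 22.
Scan x_0 ∈ {−4, ..., 4}. For each x_0, f_y(x_0, y) is a polynomial in y; find its integer roots y ∈ {−4, ..., 4}, then test f_x and f at those candidates.
  x = -4: f_y(-4, y) = 26 - 6*y; no integer root y with |y| ≤ 4.
  x = -3: f_y(-3, y) = 8 - 2*y; vanishes at y ∈ {4}. (-3, 4): f_x = -6 ≠ 0.
  x = -2: f_y(-2, y) = 2*y - 6; vanishes at y ∈ {3}. (-2, 3): f_x = 0, f = 0 — SINGULAR.
  x = -1: f_y(-1, y) = 6*y - 16; no integer root y with |y| ≤ 4.
  x = 0: f_y(0, y) = 10*y - 22; no integer root y with |y| ≤ 4.
  x = 1: f_y(1, y) = 14*y - 24; no integer root y with |y| ≤ 4.
  x = 2: f_y(2, y) = 18*y - 22; no integer root y with |y| ≤ 4.
  x = 3: f_y(3, y) = 22*y - 16; no integer root y with |y| ≤ 4.
  x = 4: f_y(4, y) = 26*y - 6; no integer root y with |y| ≤ 4.
Only singular point on the grid: (-2, 3).
Classify: substitute x = -2 + u, y = 3 + v and expand: f = -2*u**3 + 2*u**2*v - u**2 + 2*u*v**2 + v**2.
No constant or linear terms (consistent with a singular point). Quadratic part: -u**2 + v**2. Cubic part: -2*u**3 + 2*u**2*v + 2*u*v**2.
The quadratic part v**2 - u**2 = (v − u)(v + u) splits into two distinct linear factors, so there are two distinct tangent lines y − 3 = ±(x − -2) — this is a node (ordinary double point).
Classification: node.


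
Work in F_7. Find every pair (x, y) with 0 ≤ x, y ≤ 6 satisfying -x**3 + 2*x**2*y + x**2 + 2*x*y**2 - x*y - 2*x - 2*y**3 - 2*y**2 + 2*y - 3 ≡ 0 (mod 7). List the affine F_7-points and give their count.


Affine F_7-points: {(3, 2), (6, 1), (6, 2)}; count = 3.

For each of the 49 pairs (x, y) ∈ F_7², evaluate f(x, y) mod 7. Record the zeros.
  x = 0: [0↦4, 1↦2, 2↦5, 3↦1, 4↦6, 5↦1, 6↦2]  zeros at y ∈ ∅
  x = 1: [0↦2, 1↦3, 2↦6, 3↦6, 4↦5, 5↦5, 6↦1]  zeros at y ∈ ∅
  x = 2: [0↦3, 1↦4, 2↦4, 3↦5, 4↦2, 5↦4, 6↦6]  zeros at y ∈ ∅
  x = 3: [0↦1, 1↦6, 2↦0, 3↦6, 4↦5, 5↦6, 6↦4]  zeros at y ∈ {2}
  x = 4: [0↦4, 1↦3, 2↦2, 3↦3, 4↦1, 5↦5, 6↦3]  zeros at y ∈ ∅
  x = 5: [0↦6, 1↦3, 2↦4, 3↦4, 4↦5, 5↦2, 6↦4]  zeros at y ∈ ∅
  x = 6: [0↦1, 1↦0, 2↦0, 3↦3, 4↦4, 5↦5, 6↦1]  zeros at y ∈ {1, 2}
Collecting zeros: affine points = {(3, 2), (6, 1), (6, 2)}.
Total count |C(F_7)_aff| = 3.


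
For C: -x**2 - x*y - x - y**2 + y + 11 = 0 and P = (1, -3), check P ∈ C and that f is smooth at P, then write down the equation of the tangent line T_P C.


Tangent line at P: 6*y + 18 = 0.

Step 1: f(1, -3) = 0, so P lies on C.
Step 2: partial derivatives
  f_x(x, y) = -2*x - y - 1, f_y(x, y) = -x - 2*y + 1.
  f_x(P) = 0, f_y(P) = 6 (gradient nonzero, so P is smooth).
Step 3: tangent line at P: 0·(x − 1) + 6·(y − -3) = 0.
Expanding: 6*y + 18 = 0.


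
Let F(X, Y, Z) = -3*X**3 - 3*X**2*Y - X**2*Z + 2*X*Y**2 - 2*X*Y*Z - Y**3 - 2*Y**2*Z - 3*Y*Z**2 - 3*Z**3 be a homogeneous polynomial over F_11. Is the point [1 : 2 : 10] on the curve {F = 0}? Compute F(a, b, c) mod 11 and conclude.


F(1,2,10) ≡ 1 (mod 11); P is NOT on the curve.

Evaluate F(1, 2, 10) term-by-term (mod 11).
  -3*X**3 ↦ -3·1·1·1 = -3
  -3*X**2*Y ↦ -3·1·2·1 = -6
  -X**2*Z ↦ -1·1·1·10 = -10
  2*X*Y**2 ↦ 2·1·4·1 = 8
  -2*X*Y*Z ↦ -2·1·2·10 = -40
  -Y**3 ↦ -1·1·8·1 = -8
  -2*Y**2*Z ↦ -2·1·4·10 = -80
  -3*Y*Z**2 ↦ -3·1·2·100 = -600
  -3*Z**3 ↦ -3·1·1·1000 = -3000
Sum: F(1, 2, 10) = (-3) + (-6) + (-10) + (8) + (-40) + (-8) + (-80) + (-600) + (-3000) = -3739.
Reducing mod 11: -3739 ≡ 1 (mod 11).
Since F(a, b, c) ≡ 1 ≠ 0 (mod 11), P does NOT lie on the curve.


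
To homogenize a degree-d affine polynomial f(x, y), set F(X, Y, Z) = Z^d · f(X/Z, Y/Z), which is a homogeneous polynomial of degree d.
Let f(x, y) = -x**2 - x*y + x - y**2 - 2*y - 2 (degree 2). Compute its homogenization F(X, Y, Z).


F(X, Y, Z) = -X**2 - X*Y + X*Z - Y**2 - 2*Y*Z - 2*Z**2

deg(f) = 2.
Substitute x = X/Z, y = Y/Z into f, then multiply by Z^2.
  monomial -1·x^2·y^0 ↦ -1·X^2·Y^0·Z^0.
  monomial -1·x^1·y^1 ↦ -1·X^1·Y^1·Z^0.
  monomial 1·x^1·y^0 ↦ 1·X^1·Y^0·Z^1.
  monomial -1·x^0·y^2 ↦ -1·X^0·Y^2·Z^0.
  monomial -2·x^0·y^1 ↦ -2·X^0·Y^1·Z^1.
  monomial -2·x^0·y^0 ↦ -2·X^0·Y^0·Z^2.
Collecting: F(X, Y, Z) = -X**2 - X*Y + X*Z - Y**2 - 2*Y*Z - 2*Z**2.


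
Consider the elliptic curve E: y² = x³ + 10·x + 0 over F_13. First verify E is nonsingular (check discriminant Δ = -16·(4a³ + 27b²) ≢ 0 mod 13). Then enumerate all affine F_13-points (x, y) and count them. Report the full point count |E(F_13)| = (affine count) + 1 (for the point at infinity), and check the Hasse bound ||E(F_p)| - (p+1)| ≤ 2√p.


Affine points = {(0, 0), (4, 0), (6, 4), (6, 9), (7, 6), (7, 7), (9, 0)}; affine count = 7; |E(F_13)| = 8.

Discriminant check: Δ ∝ 4a³ + 27b² = 4·10³ + 27·0² = 4·1000 + 27·0 ≡ 9 (mod 13). Nonzero ⇒ E is nonsingular.
For each x ∈ F_13, compute rhs = x³ + 10·x + 0 mod 13, then count y ∈ F_13 with y² ≡ rhs.
  x = 0: rhs = 0, matching y values: 0 (1 points).
  x = 1: rhs = 11, matching y values: none (0 points).
  x = 2: rhs = 2, matching y values: none (0 points).
  x = 3: rhs = 5, matching y values: none (0 points).
  x = 4: rhs = 0, matching y values: 0 (1 points).
  x = 5: rhs = 6, matching y values: none (0 points).
  x = 6: rhs = 3, matching y values: 4, 9 (2 points).
  x = 7: rhs = 10, matching y values: 6, 7 (2 points).
  x = 8: rhs = 7, matching y values: none (0 points).
  x = 9: rhs = 0, matching y values: 0 (1 points).
  x = 10: rhs = 8, matching y values: none (0 points).
  x = 11: rhs = 11, matching y values: none (0 points).
  x = 12: rhs = 2, matching y values: none (0 points).
Total affine count: 7.
Full point count |E(F_13)| = 7 + 1 = 8.
Hasse bound: |8 − (13+1)| = |-6| = 6 ≤ 2√13 ≈ 7.2111 ✓.


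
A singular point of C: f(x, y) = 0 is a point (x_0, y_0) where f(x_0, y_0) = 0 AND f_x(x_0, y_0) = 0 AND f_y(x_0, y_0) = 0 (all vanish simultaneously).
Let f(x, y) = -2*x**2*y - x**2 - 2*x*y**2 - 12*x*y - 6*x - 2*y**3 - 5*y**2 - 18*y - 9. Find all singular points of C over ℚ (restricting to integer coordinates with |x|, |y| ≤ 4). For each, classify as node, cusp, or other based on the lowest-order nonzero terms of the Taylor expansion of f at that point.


Singular points: {(-3, 0)}; classification: node.

Compute partial derivatives:
  f_x = -4*x*y - 2*x - 2*y**2 - 12*y - 6.
  f_y = -2*x**2 - 4*x*y - 12*x - 6*y**2 - 10*y - 18.
Scan x_0 ∈ {−4, ..., 4}. For each x_0, f_y(x_0, y) is a polynomial in y; find its integer roots y ∈ {−4, ..., 4}, then test f_x and f at those candidates.
  x = -4: f_y(-4, y) = -6*y**2 + 6*y - 2; no integer root y with |y| ≤ 4.
  x = -3: f_y(-3, y) = -6*y**2 + 2*y; vanishes at y ∈ {0}. (-3, 0): f_x = 0, f = 0 — SINGULAR.
  x = -2: f_y(-2, y) = -6*y**2 - 2*y - 2; no integer root y with |y| ≤ 4.
  x = -1: f_y(-1, y) = -6*y**2 - 6*y - 8; no integer root y with |y| ≤ 4.
  x = 0: f_y(0, y) = -6*y**2 - 10*y - 18; no integer root y with |y| ≤ 4.
  x = 1: f_y(1, y) = -6*y**2 - 14*y - 32; no integer root y with |y| ≤ 4.
  x = 2: f_y(2, y) = -6*y**2 - 18*y - 50; no integer root y with |y| ≤ 4.
  x = 3: f_y(3, y) = -6*y**2 - 22*y - 72; no integer root y with |y| ≤ 4.
  x = 4: f_y(4, y) = -6*y**2 - 26*y - 98; no integer root y with |y| ≤ 4.
Only singular point on the grid: (-3, 0).
Classify: substitute x = -3 + u, y = 0 + v and expand: f = -2*u**2*v - u**2 - 2*u*v**2 - 2*v**3 + v**2.
No constant or linear terms (consistent with a singular point). Quadratic part: -u**2 + v**2. Cubic part: -2*u**2*v - 2*u*v**2 - 2*v**3.
The quadratic part v**2 - u**2 = (v − u)(v + u) splits into two distinct linear factors, so there are two distinct tangent lines y − 0 = ±(x − -3) — this is a node (ordinary double point).
Classification: node.


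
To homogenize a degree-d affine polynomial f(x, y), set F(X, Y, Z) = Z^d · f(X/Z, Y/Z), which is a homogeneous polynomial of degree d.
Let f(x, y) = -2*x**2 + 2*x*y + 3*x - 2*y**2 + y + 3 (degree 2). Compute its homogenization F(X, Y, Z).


F(X, Y, Z) = -2*X**2 + 2*X*Y + 3*X*Z - 2*Y**2 + Y*Z + 3*Z**2

deg(f) = 2.
Substitute x = X/Z, y = Y/Z into f, then multiply by Z^2.
  monomial -2·x^2·y^0 ↦ -2·X^2·Y^0·Z^0.
  monomial 2·x^1·y^1 ↦ 2·X^1·Y^1·Z^0.
  monomial 3·x^1·y^0 ↦ 3·X^1·Y^0·Z^1.
  monomial -2·x^0·y^2 ↦ -2·X^0·Y^2·Z^0.
  monomial 1·x^0·y^1 ↦ 1·X^0·Y^1·Z^1.
  monomial 3·x^0·y^0 ↦ 3·X^0·Y^0·Z^2.
Collecting: F(X, Y, Z) = -2*X**2 + 2*X*Y + 3*X*Z - 2*Y**2 + Y*Z + 3*Z**2.


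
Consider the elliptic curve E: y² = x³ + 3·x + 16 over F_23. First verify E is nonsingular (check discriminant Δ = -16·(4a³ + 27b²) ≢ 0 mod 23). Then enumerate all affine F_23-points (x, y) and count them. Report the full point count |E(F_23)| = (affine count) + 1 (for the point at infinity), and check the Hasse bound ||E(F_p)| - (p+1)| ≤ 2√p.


Affine points = {(0, 4), (0, 19), (3, 11), (3, 12), (4, 0), (5, 8), (5, 15), (7, 9), (7, 14), (8, 0), (9, 6), (9, 17), (11, 0), (12, 3), (12, 20), (15, 3), (15, 20), (17, 9), (17, 14), (19, 3), (19, 20), (20, 7), (20, 16), (21, 5), (21, 18), (22, 9), (22, 14)}; affine count = 27; |E(F_23)| = 28.

Discriminant check: Δ ∝ 4a³ + 27b² = 4·3³ + 27·16² = 4·27 + 27·256 ≡ 5 (mod 23). Nonzero ⇒ E is nonsingular.
For each x ∈ F_23, compute rhs = x³ + 3·x + 16 mod 23, then count y ∈ F_23 with y² ≡ rhs.
  x = 0: rhs = 16, matching y values: 4, 19 (2 points).
  x = 1: rhs = 20, matching y values: none (0 points).
  x = 2: rhs = 7, matching y values: none (0 points).
  x = 3: rhs = 6, matching y values: 11, 12 (2 points).
  x = 4: rhs = 0, matching y values: 0 (1 points).
  x = 5: rhs = 18, matching y values: 8, 15 (2 points).
  x = 6: rhs = 20, matching y values: none (0 points).
  x = 7: rhs = 12, matching y values: 9, 14 (2 points).
  x = 8: rhs = 0, matching y values: 0 (1 points).
  x = 9: rhs = 13, matching y values: 6, 17 (2 points).
  x = 10: rhs = 11, matching y values: none (0 points).
  x = 11: rhs = 0, matching y values: 0 (1 points).
  x = 12: rhs = 9, matching y values: 3, 20 (2 points).
  x = 13: rhs = 21, matching y values: none (0 points).
  x = 14: rhs = 19, matching y values: none (0 points).
  x = 15: rhs = 9, matching y values: 3, 20 (2 points).
  x = 16: rhs = 20, matching y values: none (0 points).
  x = 17: rhs = 12, matching y values: 9, 14 (2 points).
  x = 18: rhs = 14, matching y values: none (0 points).
  x = 19: rhs = 9, matching y values: 3, 20 (2 points).
  x = 20: rhs = 3, matching y values: 7, 16 (2 points).
  x = 21: rhs = 2, matching y values: 5, 18 (2 points).
  x = 22: rhs = 12, matching y values: 9, 14 (2 points).
Total affine count: 27.
Full point count |E(F_23)| = 27 + 1 = 28.
Hasse bound: |28 − (23+1)| = |4| = 4 ≤ 2√23 ≈ 9.5917 ✓.


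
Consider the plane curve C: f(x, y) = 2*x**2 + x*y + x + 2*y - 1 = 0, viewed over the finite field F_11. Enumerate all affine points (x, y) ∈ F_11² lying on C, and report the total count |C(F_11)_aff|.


Affine F_11-points: {(0, 6), (1, 3), (2, 6), (3, 7), (4, 7), (5, 8), (6, 0), (7, 8), (8, 3), (10, 0)}; count = 10.

For each of the 121 pairs (x, y) ∈ F_11², evaluate f(x, y) mod 11. Record the zeros.
  x = 0: [0↦10, 1↦1, 2↦3, 3↦5, 4↦7, 5↦9, 6↦0, 7↦2, 8↦4, 9↦6, 10↦8]  zeros at y ∈ {6}
  x = 1: [0↦2, 1↦5, 2↦8, 3↦0, 4↦3, 5↦6, 6↦9, 7↦1, 8↦4, 9↦7, 10↦10]  zeros at y ∈ {3}
  x = 2: [0↦9, 1↦2, 2↦6, 3↦10, 4↦3, 5↦7, 6↦0, 7↦4, 8↦8, 9↦1, 10↦5]  zeros at y ∈ {6}
  x = 3: [0↦9, 1↦3, 2↦8, 3↦2, 4↦7, 5↦1, 6↦6, 7↦0, 8↦5, 9↦10, 10↦4]  zeros at y ∈ {7}
  x = 4: [0↦2, 1↦8, 2↦3, 3↦9, 4↦4, 5↦10, 6↦5, 7↦0, 8↦6, 9↦1, 10↦7]  zeros at y ∈ {7}
  x = 5: [0↦10, 1↦6, 2↦2, 3↦9, 4↦5, 5↦1, 6↦8, 7↦4, 8↦0, 9↦7, 10↦3]  zeros at y ∈ {8}
  x = 6: [0↦0, 1↦8, 2↦5, 3↦2, 4↦10, 5↦7, 6↦4, 7↦1, 8↦9, 9↦6, 10↦3]  zeros at y ∈ {0}
  x = 7: [0↦5, 1↦3, 2↦1, 3↦10, 4↦8, 5↦6, 6↦4, 7↦2, 8↦0, 9↦9, 10↦7]  zeros at y ∈ {8}
  x = 8: [0↦3, 1↦2, 2↦1, 3↦0, 4↦10, 5↦9, 6↦8, 7↦7, 8↦6, 9↦5, 10↦4]  zeros at y ∈ {3}
  x = 9: [0↦5, 1↦5, 2↦5, 3↦5, 4↦5, 5↦5, 6↦5, 7↦5, 8↦5, 9↦5, 10↦5]  zeros at y ∈ ∅
  x = 10: [0↦0, 1↦1, 2↦2, 3↦3, 4↦4, 5↦5, 6↦6, 7↦7, 8↦8, 9↦9, 10↦10]  zeros at y ∈ {0}
Collecting zeros: affine points = {(0, 6), (1, 3), (2, 6), (3, 7), (4, 7), (5, 8), (6, 0), (7, 8), (8, 3), (10, 0)}.
Total count |C(F_11)_aff| = 10.


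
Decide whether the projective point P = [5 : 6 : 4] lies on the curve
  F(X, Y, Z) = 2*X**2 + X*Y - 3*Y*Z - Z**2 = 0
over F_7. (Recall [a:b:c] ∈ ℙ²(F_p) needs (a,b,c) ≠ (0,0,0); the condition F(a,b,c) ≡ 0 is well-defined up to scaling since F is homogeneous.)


F(5,6,4) ≡ 6 (mod 7); P is NOT on the curve.

Evaluate F(5, 6, 4) term-by-term (mod 7).
  2*X**2 ↦ 2·25·1·1 = 50
  X*Y ↦ 1·5·6·1 = 30
  -3*Y*Z ↦ -3·1·6·4 = -72
  -Z**2 ↦ -1·1·1·16 = -16
Sum: F(5, 6, 4) = (50) + (30) + (-72) + (-16) = -8.
Reducing mod 7: -8 ≡ 6 (mod 7).
Since F(a, b, c) ≡ 6 ≠ 0 (mod 7), P does NOT lie on the curve.


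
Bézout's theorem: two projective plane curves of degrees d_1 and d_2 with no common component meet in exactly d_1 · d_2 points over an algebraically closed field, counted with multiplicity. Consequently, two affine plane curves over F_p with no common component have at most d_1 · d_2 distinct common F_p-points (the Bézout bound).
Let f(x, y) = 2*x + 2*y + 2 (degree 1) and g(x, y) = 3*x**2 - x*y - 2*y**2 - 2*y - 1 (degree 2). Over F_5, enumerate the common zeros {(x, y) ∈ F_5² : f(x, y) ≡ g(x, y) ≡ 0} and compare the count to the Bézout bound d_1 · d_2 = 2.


Common zeros: {(1, 3), (2, 2)}; count = 2; Bézout bound = 2.

deg(f) = 1, deg(g) = 2, so Bézout bound = 2.
Scan x ∈ F_5. For each x, list the y ∈ F_5 with f(x, y) ≡ 0 and those with g(x, y) ≡ 0 (mod 5); the common zeros in that column are the intersection.
  x = 0: f ≡ 0 at y ∈ {4}; g ≡ 0 at y ∈ {1, 3}; common: ∅.
  x = 1: f ≡ 0 at y ∈ {3}; g ≡ 0 at y ∈ {3}; common: {3}.
  x = 2: f ≡ 0 at y ∈ {2}; g ≡ 0 at y ∈ {1, 2}; common: {2}.
  x = 3: f ≡ 0 at y ∈ {1}; g ≡ 0 at y ∈ ∅; common: ∅.
  x = 4: f ≡ 0 at y ∈ {0}; g ≡ 0 at y ∈ ∅; common: ∅.
Collecting: common zeros = {(1, 3), (2, 2)}, so the count is 2.
Comparison with the Bézout bound: 2 ≤ 2 = deg(f)·deg(g), as expected for curves with no common component (the bound is attained).


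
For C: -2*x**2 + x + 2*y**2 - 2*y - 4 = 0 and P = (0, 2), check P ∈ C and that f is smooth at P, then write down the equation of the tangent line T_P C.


Tangent line at P: x + 6*y - 12 = 0.

Step 1: f(0, 2) = 0, so P lies on C.
Step 2: partial derivatives
  f_x(x, y) = 1 - 4*x, f_y(x, y) = 4*y - 2.
  f_x(P) = 1, f_y(P) = 6 (gradient nonzero, so P is smooth).
Step 3: tangent line at P: 1·(x − 0) + 6·(y − 2) = 0.
Expanding: x + 6*y - 12 = 0.


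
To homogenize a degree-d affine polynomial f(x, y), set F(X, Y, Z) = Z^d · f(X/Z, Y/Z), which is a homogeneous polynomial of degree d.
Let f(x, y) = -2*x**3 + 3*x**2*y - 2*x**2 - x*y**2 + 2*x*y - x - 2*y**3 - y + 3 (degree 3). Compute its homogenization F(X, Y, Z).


F(X, Y, Z) = -2*X**3 + 3*X**2*Y - 2*X**2*Z - X*Y**2 + 2*X*Y*Z - X*Z**2 - 2*Y**3 - Y*Z**2 + 3*Z**3

deg(f) = 3.
Substitute x = X/Z, y = Y/Z into f, then multiply by Z^3.
  monomial -2·x^3·y^0 ↦ -2·X^3·Y^0·Z^0.
  monomial 3·x^2·y^1 ↦ 3·X^2·Y^1·Z^0.
  monomial -2·x^2·y^0 ↦ -2·X^2·Y^0·Z^1.
  monomial -1·x^1·y^2 ↦ -1·X^1·Y^2·Z^0.
  monomial 2·x^1·y^1 ↦ 2·X^1·Y^1·Z^1.
  monomial -1·x^1·y^0 ↦ -1·X^1·Y^0·Z^2.
  monomial -2·x^0·y^3 ↦ -2·X^0·Y^3·Z^0.
  monomial -1·x^0·y^1 ↦ -1·X^0·Y^1·Z^2.
  monomial 3·x^0·y^0 ↦ 3·X^0·Y^0·Z^3.
Collecting: F(X, Y, Z) = -2*X**3 + 3*X**2*Y - 2*X**2*Z - X*Y**2 + 2*X*Y*Z - X*Z**2 - 2*Y**3 - Y*Z**2 + 3*Z**3.


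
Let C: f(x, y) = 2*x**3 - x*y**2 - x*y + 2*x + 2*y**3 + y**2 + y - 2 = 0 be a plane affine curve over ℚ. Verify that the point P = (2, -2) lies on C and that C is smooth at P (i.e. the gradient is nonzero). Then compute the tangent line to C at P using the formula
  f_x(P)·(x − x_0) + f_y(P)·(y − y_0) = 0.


Tangent line at P: 24*x + 27*y + 6 = 0.

Step 1: f(2, -2) = 0, so P lies on C.
Step 2: partial derivatives
  f_x(x, y) = 6*x**2 - y**2 - y + 2, f_y(x, y) = -2*x*y - x + 6*y**2 + 2*y + 1.
  f_x(P) = 24, f_y(P) = 27 (gradient nonzero, so P is smooth).
Step 3: tangent line at P: 24·(x − 2) + 27·(y − -2) = 0.
Expanding: 24*x + 27*y + 6 = 0.


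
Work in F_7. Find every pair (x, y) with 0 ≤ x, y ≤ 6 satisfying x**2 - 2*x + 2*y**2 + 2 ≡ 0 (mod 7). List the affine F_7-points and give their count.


Affine F_7-points: {(3, 1), (3, 6), (4, 3), (4, 4), (5, 3), (5, 4), (6, 1), (6, 6)}; count = 8.

For each of the 49 pairs (x, y) ∈ F_7², evaluate f(x, y) mod 7. Record the zeros.
  x = 0: [0↦2, 1↦4, 2↦3, 3↦6, 4↦6, 5↦3, 6↦4]  zeros at y ∈ ∅
  x = 1: [0↦1, 1↦3, 2↦2, 3↦5, 4↦5, 5↦2, 6↦3]  zeros at y ∈ ∅
  x = 2: [0↦2, 1↦4, 2↦3, 3↦6, 4↦6, 5↦3, 6↦4]  zeros at y ∈ ∅
  x = 3: [0↦5, 1↦0, 2↦6, 3↦2, 4↦2, 5↦6, 6↦0]  zeros at y ∈ {1, 6}
  x = 4: [0↦3, 1↦5, 2↦4, 3↦0, 4↦0, 5↦4, 6↦5]  zeros at y ∈ {3, 4}
  x = 5: [0↦3, 1↦5, 2↦4, 3↦0, 4↦0, 5↦4, 6↦5]  zeros at y ∈ {3, 4}
  x = 6: [0↦5, 1↦0, 2↦6, 3↦2, 4↦2, 5↦6, 6↦0]  zeros at y ∈ {1, 6}
Collecting zeros: affine points = {(3, 1), (3, 6), (4, 3), (4, 4), (5, 3), (5, 4), (6, 1), (6, 6)}.
Total count |C(F_7)_aff| = 8.


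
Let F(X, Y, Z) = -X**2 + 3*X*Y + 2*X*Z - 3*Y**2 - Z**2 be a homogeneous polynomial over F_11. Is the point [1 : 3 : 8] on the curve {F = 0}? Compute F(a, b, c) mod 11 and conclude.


F(1,3,8) ≡ 10 (mod 11); P is NOT on the curve.

Evaluate F(1, 3, 8) term-by-term (mod 11).
  -X**2 ↦ -1·1·1·1 = -1
  3*X*Y ↦ 3·1·3·1 = 9
  2*X*Z ↦ 2·1·1·8 = 16
  -3*Y**2 ↦ -3·1·9·1 = -27
  -Z**2 ↦ -1·1·1·64 = -64
Sum: F(1, 3, 8) = (-1) + (9) + (16) + (-27) + (-64) = -67.
Reducing mod 11: -67 ≡ 10 (mod 11).
Since F(a, b, c) ≡ 10 ≠ 0 (mod 11), P does NOT lie on the curve.


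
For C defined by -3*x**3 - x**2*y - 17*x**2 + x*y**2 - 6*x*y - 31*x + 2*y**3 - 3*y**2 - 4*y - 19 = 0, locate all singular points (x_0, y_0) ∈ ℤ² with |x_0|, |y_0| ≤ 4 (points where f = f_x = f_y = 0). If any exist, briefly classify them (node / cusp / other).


Singular points: {(-2, 1)}; classification: cusp.

Compute partial derivatives:
  f_x = -9*x**2 - 2*x*y - 34*x + y**2 - 6*y - 31.
  f_y = -x**2 + 2*x*y - 6*x + 6*y**2 - 6*y - 4.
Scan x_0 ∈ {−4, ..., 4}. For each x_0, f_y(x_0, y) is a polynomial in y; find its integer roots y ∈ {−4, ..., 4}, then test f_x and f at those candidates.
  x = -4: f_y(-4, y) = 6*y**2 - 14*y + 4; vanishes at y ∈ {2}. (-4, 2): f_x = -31 ≠ 0.
  x = -3: f_y(-3, y) = 6*y**2 - 12*y + 5; no integer root y with |y| ≤ 4.
  x = -2: f_y(-2, y) = 6*y**2 - 10*y + 4; vanishes at y ∈ {1}. (-2, 1): f_x = 0, f = 0 — SINGULAR.
  x = -1: f_y(-1, y) = 6*y**2 - 8*y + 1; no integer root y with |y| ≤ 4.
  x = 0: f_y(0, y) = 6*y**2 - 6*y - 4; no integer root y with |y| ≤ 4.
  x = 1: f_y(1, y) = 6*y**2 - 4*y - 11; no integer root y with |y| ≤ 4.
  x = 2: f_y(2, y) = 6*y**2 - 2*y - 20; vanishes at y ∈ {2}. (2, 2): f_x = -151 ≠ 0.
  x = 3: f_y(3, y) = 6*y**2 - 31; no integer root y with |y| ≤ 4.
  x = 4: f_y(4, y) = 6*y**2 + 2*y - 44; no integer root y with |y| ≤ 4.
Only singular point on the grid: (-2, 1).
Classify: substitute x = -2 + u, y = 1 + v and expand: f = -3*u**3 - u**2*v + u*v**2 + 2*v**3 + v**2.
No constant or linear terms (consistent with a singular point). Quadratic part: v**2. Cubic part: -3*u**3 - u**2*v + u*v**2 + 2*v**3.
The quadratic part v**2 is a perfect square, so there is a single (double) tangent line v = 0, i.e. y = 1. Restricting the cubic part to that line (v = 0) leaves -3*u**3 ≠ 0, so f is not divisible by v and the branch is v² ≈ 3*u**3 to lowest order — this is a cusp.
Classification: cusp.


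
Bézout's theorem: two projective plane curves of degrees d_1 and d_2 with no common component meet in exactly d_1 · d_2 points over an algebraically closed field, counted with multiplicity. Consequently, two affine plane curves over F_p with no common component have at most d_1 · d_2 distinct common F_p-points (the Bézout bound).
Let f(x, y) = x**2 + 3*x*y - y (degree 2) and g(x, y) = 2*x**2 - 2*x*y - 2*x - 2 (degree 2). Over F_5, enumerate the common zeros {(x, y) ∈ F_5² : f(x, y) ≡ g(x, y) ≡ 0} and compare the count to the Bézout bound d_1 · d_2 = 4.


Common zeros: {(4, 4)}; count = 1; Bézout bound = 4.

deg(f) = 2, deg(g) = 2, so Bézout bound = 4.
Scan x ∈ F_5. For each x, list the y ∈ F_5 with f(x, y) ≡ 0 and those with g(x, y) ≡ 0 (mod 5); the common zeros in that column are the intersection.
  x = 0: f ≡ 0 at y ∈ {0}; g ≡ 0 at y ∈ ∅; common: ∅.
  x = 1: f ≡ 0 at y ∈ {2}; g ≡ 0 at y ∈ {4}; common: ∅.
  x = 2: f ≡ 0 at y ∈ ∅; g ≡ 0 at y ∈ {3}; common: ∅.
  x = 3: f ≡ 0 at y ∈ {2}; g ≡ 0 at y ∈ {0}; common: ∅.
  x = 4: f ≡ 0 at y ∈ {4}; g ≡ 0 at y ∈ {4}; common: {4}.
Collecting: common zeros = {(4, 4)}, so the count is 1.
Comparison with the Bézout bound: 1 ≤ 4 = deg(f)·deg(g), as expected for curves with no common component (the affine F_5-count falls short of the bound because intersections may lie at infinity, over extension fields, or carry multiplicity).


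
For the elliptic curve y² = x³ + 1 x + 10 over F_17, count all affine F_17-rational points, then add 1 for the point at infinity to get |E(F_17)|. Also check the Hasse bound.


Affine points = {(5, 2), (5, 15), (9, 0), (10, 0), (11, 3), (11, 14), (12, 4), (12, 13), (15, 0), (16, 5), (16, 12)}; affine count = 11; |E(F_17)| = 12.

Discriminant check: Δ ∝ 4a³ + 27b² = 4·1³ + 27·10² = 4·1 + 27·100 ≡ 1 (mod 17). Nonzero ⇒ E is nonsingular.
For each x ∈ F_17, compute rhs = x³ + 1·x + 10 mod 17, then count y ∈ F_17 with y² ≡ rhs.
  x = 0: rhs = 10, matching y values: none (0 points).
  x = 1: rhs = 12, matching y values: none (0 points).
  x = 2: rhs = 3, matching y values: none (0 points).
  x = 3: rhs = 6, matching y values: none (0 points).
  x = 4: rhs = 10, matching y values: none (0 points).
  x = 5: rhs = 4, matching y values: 2, 15 (2 points).
  x = 6: rhs = 11, matching y values: none (0 points).
  x = 7: rhs = 3, matching y values: none (0 points).
  x = 8: rhs = 3, matching y values: none (0 points).
  x = 9: rhs = 0, matching y values: 0 (1 points).
  x = 10: rhs = 0, matching y values: 0 (1 points).
  x = 11: rhs = 9, matching y values: 3, 14 (2 points).
  x = 12: rhs = 16, matching y values: 4, 13 (2 points).
  x = 13: rhs = 10, matching y values: none (0 points).
  x = 14: rhs = 14, matching y values: none (0 points).
  x = 15: rhs = 0, matching y values: 0 (1 points).
  x = 16: rhs = 8, matching y values: 5, 12 (2 points).
Total affine count: 11.
Full point count |E(F_17)| = 11 + 1 = 12.
Hasse bound: |12 − (17+1)| = |-6| = 6 ≤ 2√17 ≈ 8.2462 ✓.


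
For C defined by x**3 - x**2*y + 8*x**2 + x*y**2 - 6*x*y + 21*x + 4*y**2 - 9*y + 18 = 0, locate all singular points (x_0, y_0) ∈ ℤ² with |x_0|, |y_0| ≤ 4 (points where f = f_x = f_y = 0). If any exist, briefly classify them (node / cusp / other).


Singular points: {(-3, 0)}; classification: node.

Compute partial derivatives:
  f_x = 3*x**2 - 2*x*y + 16*x + y**2 - 6*y + 21.
  f_y = -x**2 + 2*x*y - 6*x + 8*y - 9.
Scan x_0 ∈ {−4, ..., 4}. For each x_0, f_y(x_0, y) is a polynomial in y; find its integer roots y ∈ {−4, ..., 4}, then test f_x and f at those candidates.
  x = -4: f_y(-4, y) = -1; no integer root y with |y| ≤ 4.
  x = -3: f_y(-3, y) = 2*y; vanishes at y ∈ {0}. (-3, 0): f_x = 0, f = 0 — SINGULAR.
  x = -2: f_y(-2, y) = 4*y - 1; no integer root y with |y| ≤ 4.
  x = -1: f_y(-1, y) = 6*y - 4; no integer root y with |y| ≤ 4.
  x = 0: f_y(0, y) = 8*y - 9; no integer root y with |y| ≤ 4.
  x = 1: f_y(1, y) = 10*y - 16; no integer root y with |y| ≤ 4.
  x = 2: f_y(2, y) = 12*y - 25; no integer root y with |y| ≤ 4.
  x = 3: f_y(3, y) = 14*y - 36; no integer root y with |y| ≤ 4.
  x = 4: f_y(4, y) = 16*y - 49; no integer root y with |y| ≤ 4.
Only singular point on the grid: (-3, 0).
Classify: substitute x = -3 + u, y = 0 + v and expand: f = u**3 - u**2*v - u**2 + u*v**2 + v**2.
No constant or linear terms (consistent with a singular point). Quadratic part: -u**2 + v**2. Cubic part: u**3 - u**2*v + u*v**2.
The quadratic part v**2 - u**2 = (v − u)(v + u) splits into two distinct linear factors, so there are two distinct tangent lines y − 0 = ±(x − -3) — this is a node (ordinary double point).
Classification: node.


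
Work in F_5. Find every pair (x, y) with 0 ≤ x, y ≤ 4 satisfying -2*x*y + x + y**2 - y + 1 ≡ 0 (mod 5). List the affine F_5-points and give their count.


Affine F_5-points: {(1, 1), (1, 2), (4, 0), (4, 4)}; count = 4.

For each of the 25 pairs (x, y) ∈ F_5², evaluate f(x, y) mod 5. Record the zeros.
  x = 0: [0↦1, 1↦1, 2↦3, 3↦2, 4↦3]  zeros at y ∈ ∅
  x = 1: [0↦2, 1↦0, 2↦0, 3↦2, 4↦1]  zeros at y ∈ {1, 2}
  x = 2: [0↦3, 1↦4, 2↦2, 3↦2, 4↦4]  zeros at y ∈ ∅
  x = 3: [0↦4, 1↦3, 2↦4, 3↦2, 4↦2]  zeros at y ∈ ∅
  x = 4: [0↦0, 1↦2, 2↦1, 3↦2, 4↦0]  zeros at y ∈ {0, 4}
Collecting zeros: affine points = {(1, 1), (1, 2), (4, 0), (4, 4)}.
Total count |C(F_5)_aff| = 4.


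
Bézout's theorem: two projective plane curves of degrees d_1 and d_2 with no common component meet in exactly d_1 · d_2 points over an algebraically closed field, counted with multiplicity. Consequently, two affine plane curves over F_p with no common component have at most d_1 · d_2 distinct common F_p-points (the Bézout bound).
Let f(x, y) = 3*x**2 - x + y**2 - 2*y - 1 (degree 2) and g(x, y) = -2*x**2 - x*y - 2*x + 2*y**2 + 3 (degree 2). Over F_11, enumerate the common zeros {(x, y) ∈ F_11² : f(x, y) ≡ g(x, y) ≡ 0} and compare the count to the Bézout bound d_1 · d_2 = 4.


Common zeros: {(1, 1), (3, 1), (8, 8)}; count = 3; Bézout bound = 4.

deg(f) = 2, deg(g) = 2, so Bézout bound = 4.
Scan x ∈ F_11. For each x, list the y ∈ F_11 with f(x, y) ≡ 0 and those with g(x, y) ≡ 0 (mod 11); the common zeros in that column are the intersection.
  x = 0: f ≡ 0 at y ∈ ∅; g ≡ 0 at y ∈ {2, 9}; common: ∅.
  x = 1: f ≡ 0 at y ∈ {1}; g ≡ 0 at y ∈ {1, 5}; common: {1}.
  x = 2: f ≡ 0 at y ∈ {6, 7}; g ≡ 0 at y ∈ ∅; common: ∅.
  x = 3: f ≡ 0 at y ∈ {1}; g ≡ 0 at y ∈ {1, 6}; common: {1}.
  x = 4: f ≡ 0 at y ∈ ∅; g ≡ 0 at y ∈ {6, 7}; common: ∅.
  x = 5: f ≡ 0 at y ∈ {4, 9}; g ≡ 0 at y ∈ ∅; common: ∅.
  x = 6: f ≡ 0 at y ∈ ∅; g ≡ 0 at y ∈ ∅; common: ∅.
  x = 7: f ≡ 0 at y ∈ {5, 8}; g ≡ 0 at y ∈ ∅; common: ∅.
  x = 8: f ≡ 0 at y ∈ {5, 8}; g ≡ 0 at y ∈ {7, 8}; common: {8}.
  x = 9: f ≡ 0 at y ∈ ∅; g ≡ 0 at y ∈ {2, 8}; common: ∅.
  x = 10: f ≡ 0 at y ∈ {4, 9}; g ≡ 0 at y ∈ ∅; common: ∅.
Collecting: common zeros = {(1, 1), (3, 1), (8, 8)}, so the count is 3.
Comparison with the Bézout bound: 3 ≤ 4 = deg(f)·deg(g), as expected for curves with no common component (the affine F_11-count falls short of the bound because intersections may lie at infinity, over extension fields, or carry multiplicity).


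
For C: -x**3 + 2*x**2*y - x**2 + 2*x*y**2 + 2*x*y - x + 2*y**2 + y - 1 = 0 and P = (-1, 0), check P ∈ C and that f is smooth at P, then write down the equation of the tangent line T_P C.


Tangent line at P: -2*x + y - 2 = 0.

Step 1: f(-1, 0) = 0, so P lies on C.
Step 2: partial derivatives
  f_x(x, y) = -3*x**2 + 4*x*y - 2*x + 2*y**2 + 2*y - 1, f_y(x, y) = 2*x**2 + 4*x*y + 2*x + 4*y + 1.
  f_x(P) = -2, f_y(P) = 1 (gradient nonzero, so P is smooth).
Step 3: tangent line at P: -2·(x − -1) + 1·(y − 0) = 0.
Expanding: -2*x + y - 2 = 0.


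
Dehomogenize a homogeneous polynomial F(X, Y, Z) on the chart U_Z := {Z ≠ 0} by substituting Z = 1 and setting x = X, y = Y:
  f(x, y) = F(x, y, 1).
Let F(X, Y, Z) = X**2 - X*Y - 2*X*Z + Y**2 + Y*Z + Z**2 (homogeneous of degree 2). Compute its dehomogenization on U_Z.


f(x, y) = x**2 - x*y - 2*x + y**2 + y + 1

On U_Z we set Z = 1. Each monomial c·X^i·Y^j·Z^k in F becomes c·x^i·y^j·1^k = c·x^i·y^j.
Substituting Z = 1: F(X, Y, 1) = x**2 - x*y - 2*x + y**2 + y + 1.
Note: deg(f) ≤ deg(F) = 2; strict inequality happens when F is divisible by Z (lost terms).


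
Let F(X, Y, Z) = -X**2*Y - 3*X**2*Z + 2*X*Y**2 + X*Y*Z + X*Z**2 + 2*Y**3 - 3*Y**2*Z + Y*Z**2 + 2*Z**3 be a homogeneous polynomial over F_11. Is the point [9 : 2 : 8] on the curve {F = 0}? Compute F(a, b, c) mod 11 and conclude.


F(9,2,8) ≡ 0 (mod 11); P is on the curve.

Evaluate F(9, 2, 8) term-by-term (mod 11).
  -X**2*Y ↦ -1·81·2·1 = -162
  -3*X**2*Z ↦ -3·81·1·8 = -1944
  2*X*Y**2 ↦ 2·9·4·1 = 72
  X*Y*Z ↦ 1·9·2·8 = 144
  X*Z**2 ↦ 1·9·1·64 = 576
  2*Y**3 ↦ 2·1·8·1 = 16
  -3*Y**2*Z ↦ -3·1·4·8 = -96
  Y*Z**2 ↦ 1·1·2·64 = 128
  2*Z**3 ↦ 2·1·1·512 = 1024
Sum: F(9, 2, 8) = (-162) + (-1944) + (72) + (144) + (576) + (16) + (-96) + (128) + (1024) = -242.
Reducing mod 11: -242 ≡ 0 (mod 11).
Since F(a, b, c) ≡ 0 (mod 11), P lies on the curve.


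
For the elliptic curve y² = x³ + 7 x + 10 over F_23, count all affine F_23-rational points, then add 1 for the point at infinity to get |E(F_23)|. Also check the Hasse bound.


Affine points = {(1, 8), (1, 15), (2, 3), (2, 20), (3, 9), (3, 14), (5, 3), (5, 20), (8, 7), (8, 16), (14, 0), (16, 3), (16, 20), (20, 10), (20, 13), (22, 5), (22, 18)}; affine count = 17; |E(F_23)| = 18.

Discriminant check: Δ ∝ 4a³ + 27b² = 4·7³ + 27·10² = 4·343 + 27·100 ≡ 1 (mod 23). Nonzero ⇒ E is nonsingular.
For each x ∈ F_23, compute rhs = x³ + 7·x + 10 mod 23, then count y ∈ F_23 with y² ≡ rhs.
  x = 0: rhs = 10, matching y values: none (0 points).
  x = 1: rhs = 18, matching y values: 8, 15 (2 points).
  x = 2: rhs = 9, matching y values: 3, 20 (2 points).
  x = 3: rhs = 12, matching y values: 9, 14 (2 points).
  x = 4: rhs = 10, matching y values: none (0 points).
  x = 5: rhs = 9, matching y values: 3, 20 (2 points).
  x = 6: rhs = 15, matching y values: none (0 points).
  x = 7: rhs = 11, matching y values: none (0 points).
  x = 8: rhs = 3, matching y values: 7, 16 (2 points).
  x = 9: rhs = 20, matching y values: none (0 points).
  x = 10: rhs = 22, matching y values: none (0 points).
  x = 11: rhs = 15, matching y values: none (0 points).
  x = 12: rhs = 5, matching y values: none (0 points).
  x = 13: rhs = 21, matching y values: none (0 points).
  x = 14: rhs = 0, matching y values: 0 (1 points).
  x = 15: rhs = 17, matching y values: none (0 points).
  x = 16: rhs = 9, matching y values: 3, 20 (2 points).
  x = 17: rhs = 5, matching y values: none (0 points).
  x = 18: rhs = 11, matching y values: none (0 points).
  x = 19: rhs = 10, matching y values: none (0 points).
  x = 20: rhs = 8, matching y values: 10, 13 (2 points).
  x = 21: rhs = 11, matching y values: none (0 points).
  x = 22: rhs = 2, matching y values: 5, 18 (2 points).
Total affine count: 17.
Full point count |E(F_23)| = 17 + 1 = 18.
Hasse bound: |18 − (23+1)| = |-6| = 6 ≤ 2√23 ≈ 9.5917 ✓.
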